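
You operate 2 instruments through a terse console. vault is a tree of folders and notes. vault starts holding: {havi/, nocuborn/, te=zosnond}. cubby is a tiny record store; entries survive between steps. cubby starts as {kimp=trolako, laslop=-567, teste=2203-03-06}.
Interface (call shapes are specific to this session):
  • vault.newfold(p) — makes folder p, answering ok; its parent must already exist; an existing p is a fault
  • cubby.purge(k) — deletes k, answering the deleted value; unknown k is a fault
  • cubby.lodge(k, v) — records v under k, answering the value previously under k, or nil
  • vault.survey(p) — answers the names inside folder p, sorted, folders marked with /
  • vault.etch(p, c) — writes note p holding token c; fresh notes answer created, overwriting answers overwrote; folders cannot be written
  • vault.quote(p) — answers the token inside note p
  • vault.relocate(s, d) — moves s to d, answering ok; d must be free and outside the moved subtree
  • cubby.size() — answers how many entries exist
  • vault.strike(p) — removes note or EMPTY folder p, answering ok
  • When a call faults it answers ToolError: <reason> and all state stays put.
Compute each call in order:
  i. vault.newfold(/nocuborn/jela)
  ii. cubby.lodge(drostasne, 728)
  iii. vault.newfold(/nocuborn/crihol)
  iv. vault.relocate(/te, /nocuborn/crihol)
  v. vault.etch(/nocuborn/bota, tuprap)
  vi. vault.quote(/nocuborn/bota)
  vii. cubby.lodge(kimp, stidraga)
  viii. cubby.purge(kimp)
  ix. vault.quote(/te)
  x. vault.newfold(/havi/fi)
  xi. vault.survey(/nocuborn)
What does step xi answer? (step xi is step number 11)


[in] vault.newfold p=/nocuborn/jela
:: ok
[in] cubby.lodge k=drostasne v=728
:: nil
[in] vault.newfold p=/nocuborn/crihol
:: ok
[in] vault.relocate s=/te d=/nocuborn/crihol
:: ToolError: exists
[in] vault.etch p=/nocuborn/bota c=tuprap
:: created
[in] vault.quote p=/nocuborn/bota
:: tuprap
[in] cubby.lodge k=kimp v=stidraga
:: trolako
[in] cubby.purge k=kimp
:: stidraga
[in] vault.quote p=/te
:: zosnond
[in] vault.newfold p=/havi/fi
:: ok
[in] vault.survey p=/nocuborn
:: [bota, crihol/, jela/]

Answer: [bota, crihol/, jela/]


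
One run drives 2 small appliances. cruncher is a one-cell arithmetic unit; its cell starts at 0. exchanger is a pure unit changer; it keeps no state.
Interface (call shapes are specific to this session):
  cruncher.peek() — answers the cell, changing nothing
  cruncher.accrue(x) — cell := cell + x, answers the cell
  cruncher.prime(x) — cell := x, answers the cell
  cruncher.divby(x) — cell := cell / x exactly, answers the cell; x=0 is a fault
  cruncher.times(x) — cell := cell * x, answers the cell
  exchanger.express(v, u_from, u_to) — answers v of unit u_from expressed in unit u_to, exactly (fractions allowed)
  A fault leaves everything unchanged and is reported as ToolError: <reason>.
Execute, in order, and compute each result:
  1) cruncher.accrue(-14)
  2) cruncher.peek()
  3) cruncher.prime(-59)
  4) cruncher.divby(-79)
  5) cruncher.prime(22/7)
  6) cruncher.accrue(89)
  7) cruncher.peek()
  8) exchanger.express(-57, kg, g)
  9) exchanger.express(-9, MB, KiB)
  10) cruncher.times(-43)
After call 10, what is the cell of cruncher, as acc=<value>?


# 1. cruncher.accrue(x: -14) == -14
# 2. cruncher.peek() == -14
# 3. cruncher.prime(x: -59) == -59
# 4. cruncher.divby(x: -79) == 59/79
# 5. cruncher.prime(x: 22/7) == 22/7
# 6. cruncher.accrue(x: 89) == 645/7
# 7. cruncher.peek() == 645/7
# 8. exchanger.express(v: -57, u_from: kg, u_to: g) == -57000
# 9. exchanger.express(v: -9, u_from: MB, u_to: KiB) == -140625/16
# 10. cruncher.times(x: -43) == -27735/7

Answer: acc=-27735/7


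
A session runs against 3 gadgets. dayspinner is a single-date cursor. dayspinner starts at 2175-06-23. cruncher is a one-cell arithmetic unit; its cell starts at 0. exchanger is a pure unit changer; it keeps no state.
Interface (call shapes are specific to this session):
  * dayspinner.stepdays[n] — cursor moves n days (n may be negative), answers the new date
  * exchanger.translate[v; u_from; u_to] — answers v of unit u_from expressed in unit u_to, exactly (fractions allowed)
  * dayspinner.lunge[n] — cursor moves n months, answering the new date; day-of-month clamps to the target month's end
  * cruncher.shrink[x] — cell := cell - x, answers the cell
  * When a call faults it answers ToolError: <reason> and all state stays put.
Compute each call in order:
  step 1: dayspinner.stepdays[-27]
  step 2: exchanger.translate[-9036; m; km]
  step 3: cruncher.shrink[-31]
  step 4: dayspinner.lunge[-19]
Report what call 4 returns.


Answer: 2173-10-27

Derivation:
> dayspinner.stepdays n→-27
= 2175-05-27
> exchanger.translate v→-9036 u_from→m u_to→km
= -2259/250
> cruncher.shrink x→-31
= 31
> dayspinner.lunge n→-19
= 2173-10-27


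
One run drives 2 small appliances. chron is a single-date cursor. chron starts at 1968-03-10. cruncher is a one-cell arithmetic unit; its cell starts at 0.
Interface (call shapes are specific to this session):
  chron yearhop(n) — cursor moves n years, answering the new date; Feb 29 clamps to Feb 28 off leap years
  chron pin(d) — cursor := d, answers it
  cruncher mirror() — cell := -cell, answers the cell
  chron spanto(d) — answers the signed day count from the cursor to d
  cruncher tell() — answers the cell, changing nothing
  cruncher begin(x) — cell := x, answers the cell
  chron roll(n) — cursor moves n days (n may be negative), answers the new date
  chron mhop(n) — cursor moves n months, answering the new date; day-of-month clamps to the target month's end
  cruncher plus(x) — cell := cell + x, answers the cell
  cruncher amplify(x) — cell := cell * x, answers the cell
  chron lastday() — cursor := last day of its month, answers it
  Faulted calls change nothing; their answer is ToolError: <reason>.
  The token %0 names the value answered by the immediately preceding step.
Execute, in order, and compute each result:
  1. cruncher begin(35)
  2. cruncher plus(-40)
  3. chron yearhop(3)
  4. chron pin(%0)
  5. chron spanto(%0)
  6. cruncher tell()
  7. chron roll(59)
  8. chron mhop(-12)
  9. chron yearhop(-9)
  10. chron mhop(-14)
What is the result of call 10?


-- 1. cruncher begin(35) : 35
-- 2. cruncher plus(-40) : -5
-- 3. chron yearhop(3) : 1971-03-10
-- 4. chron pin(%0) : 1971-03-10
-- 5. chron spanto(%0) : 0
-- 6. cruncher tell() : -5
-- 7. chron roll(59) : 1971-05-08
-- 8. chron mhop(-12) : 1970-05-08
-- 9. chron yearhop(-9) : 1961-05-08
-- 10. chron mhop(-14) : 1960-03-08

Answer: 1960-03-08


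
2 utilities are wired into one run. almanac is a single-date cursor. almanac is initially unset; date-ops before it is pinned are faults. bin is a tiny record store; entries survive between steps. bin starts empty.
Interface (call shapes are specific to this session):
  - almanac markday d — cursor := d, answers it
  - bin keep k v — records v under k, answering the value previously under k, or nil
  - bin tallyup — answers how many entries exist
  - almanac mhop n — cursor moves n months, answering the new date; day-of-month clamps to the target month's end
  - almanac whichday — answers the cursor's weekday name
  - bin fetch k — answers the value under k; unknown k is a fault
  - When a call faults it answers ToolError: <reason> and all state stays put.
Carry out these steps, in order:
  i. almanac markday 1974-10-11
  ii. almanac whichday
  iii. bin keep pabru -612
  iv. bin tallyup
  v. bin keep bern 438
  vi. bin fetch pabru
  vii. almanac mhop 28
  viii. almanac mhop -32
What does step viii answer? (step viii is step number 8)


→ almanac markday(d: 1974-10-11)
← 1974-10-11
→ almanac whichday()
← Friday
→ bin keep(k: pabru, v: -612)
← nil
→ bin tallyup()
← 1
→ bin keep(k: bern, v: 438)
← nil
→ bin fetch(k: pabru)
← -612
→ almanac mhop(n: 28)
← 1977-02-11
→ almanac mhop(n: -32)
← 1974-06-11

Answer: 1974-06-11


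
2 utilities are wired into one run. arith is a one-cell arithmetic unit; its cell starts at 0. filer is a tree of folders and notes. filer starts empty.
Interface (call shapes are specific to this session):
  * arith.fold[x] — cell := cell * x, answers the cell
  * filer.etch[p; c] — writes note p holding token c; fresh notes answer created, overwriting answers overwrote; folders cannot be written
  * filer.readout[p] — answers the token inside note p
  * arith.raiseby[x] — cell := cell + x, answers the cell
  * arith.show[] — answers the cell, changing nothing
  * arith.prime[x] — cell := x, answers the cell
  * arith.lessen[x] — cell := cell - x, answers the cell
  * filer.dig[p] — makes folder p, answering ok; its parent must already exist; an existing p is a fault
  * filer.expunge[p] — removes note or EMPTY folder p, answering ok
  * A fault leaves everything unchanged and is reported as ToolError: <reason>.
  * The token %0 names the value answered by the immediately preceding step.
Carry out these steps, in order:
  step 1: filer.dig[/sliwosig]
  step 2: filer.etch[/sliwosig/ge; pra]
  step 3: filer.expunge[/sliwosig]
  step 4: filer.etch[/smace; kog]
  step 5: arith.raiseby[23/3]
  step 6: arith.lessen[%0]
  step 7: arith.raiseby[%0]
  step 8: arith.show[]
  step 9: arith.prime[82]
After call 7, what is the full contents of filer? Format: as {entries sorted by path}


Answer: {sliwosig/, sliwosig/ge=pra, smace=kog}

Derivation:
% 1. filer.dig(p→/sliwosig) => ok
% 2. filer.etch(p→/sliwosig/ge, c→pra) => created
% 3. filer.expunge(p→/sliwosig) => ToolError: not empty
% 4. filer.etch(p→/smace, c→kog) => created
% 5. arith.raiseby(x→23/3) => 23/3
% 6. arith.lessen(x→%0) => 0
% 7. arith.raiseby(x→%0) => 0
% 8. arith.show() => 0
% 9. arith.prime(x→82) => 82


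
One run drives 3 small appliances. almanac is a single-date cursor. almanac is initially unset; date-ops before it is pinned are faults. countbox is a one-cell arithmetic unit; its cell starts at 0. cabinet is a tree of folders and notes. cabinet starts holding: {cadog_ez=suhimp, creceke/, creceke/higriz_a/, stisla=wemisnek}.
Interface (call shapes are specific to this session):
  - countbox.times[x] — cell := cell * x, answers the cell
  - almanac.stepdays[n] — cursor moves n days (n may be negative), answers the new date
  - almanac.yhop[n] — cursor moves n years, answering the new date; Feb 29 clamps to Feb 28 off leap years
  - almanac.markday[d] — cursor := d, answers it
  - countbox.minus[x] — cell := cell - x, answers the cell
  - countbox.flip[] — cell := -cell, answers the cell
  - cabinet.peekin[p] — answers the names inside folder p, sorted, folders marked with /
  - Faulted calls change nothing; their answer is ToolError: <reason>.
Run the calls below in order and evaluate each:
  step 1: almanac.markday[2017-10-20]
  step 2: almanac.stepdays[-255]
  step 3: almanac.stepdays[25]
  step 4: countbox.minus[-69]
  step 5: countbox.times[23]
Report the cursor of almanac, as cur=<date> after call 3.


Do: markday[2017-10-20]
See: 2017-10-20
Do: stepdays[-255]
See: 2017-02-07
Do: stepdays[25]
See: 2017-03-04
Do: minus[-69]
See: 69
Do: times[23]
See: 1587

Answer: cur=2017-03-04


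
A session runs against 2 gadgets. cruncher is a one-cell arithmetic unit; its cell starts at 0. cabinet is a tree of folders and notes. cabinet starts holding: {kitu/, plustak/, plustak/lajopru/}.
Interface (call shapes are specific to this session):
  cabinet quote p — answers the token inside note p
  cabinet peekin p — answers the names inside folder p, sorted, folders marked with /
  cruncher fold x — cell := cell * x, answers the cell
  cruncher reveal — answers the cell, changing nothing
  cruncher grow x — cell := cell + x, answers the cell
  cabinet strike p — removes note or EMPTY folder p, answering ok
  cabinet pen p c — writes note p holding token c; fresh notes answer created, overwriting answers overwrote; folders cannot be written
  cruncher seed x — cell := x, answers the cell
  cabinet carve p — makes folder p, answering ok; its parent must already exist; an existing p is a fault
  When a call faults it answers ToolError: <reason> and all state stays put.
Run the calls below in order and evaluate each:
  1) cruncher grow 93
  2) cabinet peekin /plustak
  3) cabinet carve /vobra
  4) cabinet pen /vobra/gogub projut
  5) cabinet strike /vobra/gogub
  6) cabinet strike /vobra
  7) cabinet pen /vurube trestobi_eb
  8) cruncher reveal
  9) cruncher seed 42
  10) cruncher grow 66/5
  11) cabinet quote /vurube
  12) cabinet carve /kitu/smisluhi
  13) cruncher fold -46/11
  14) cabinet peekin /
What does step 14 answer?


Answer: [kitu/, plustak/, vurube]

Derivation:
Invoking cruncher grow passing x='93', → 93.
I invoke cabinet peekin passing p='/plustak', and get [lajopru/].
Invoking cabinet carve passing p='/vobra', — result: ok.
I try cabinet pen passing p='/vobra/gogub', c='projut', yielding created.
I try cabinet strike passing p='/vobra/gogub', yielding ok.
Calling cabinet strike passing p='/vobra', and observe ok.
Calling cabinet pen passing p='/vurube', c='trestobi_eb', — result: created.
Calling cruncher reveal, which returns 93.
Next I call cruncher seed passing x='42', and see 42.
I call cruncher grow passing x='66/5', and see 276/5.
Invoking cabinet quote passing p='/vurube', and observe trestobi_eb.
I invoke cabinet carve passing p='/kitu/smisluhi', which returns ok.
Next I call cruncher fold passing x='-46/11', → -12696/55.
Now I run cabinet peekin passing p='/', and get [kitu/, plustak/, vurube].


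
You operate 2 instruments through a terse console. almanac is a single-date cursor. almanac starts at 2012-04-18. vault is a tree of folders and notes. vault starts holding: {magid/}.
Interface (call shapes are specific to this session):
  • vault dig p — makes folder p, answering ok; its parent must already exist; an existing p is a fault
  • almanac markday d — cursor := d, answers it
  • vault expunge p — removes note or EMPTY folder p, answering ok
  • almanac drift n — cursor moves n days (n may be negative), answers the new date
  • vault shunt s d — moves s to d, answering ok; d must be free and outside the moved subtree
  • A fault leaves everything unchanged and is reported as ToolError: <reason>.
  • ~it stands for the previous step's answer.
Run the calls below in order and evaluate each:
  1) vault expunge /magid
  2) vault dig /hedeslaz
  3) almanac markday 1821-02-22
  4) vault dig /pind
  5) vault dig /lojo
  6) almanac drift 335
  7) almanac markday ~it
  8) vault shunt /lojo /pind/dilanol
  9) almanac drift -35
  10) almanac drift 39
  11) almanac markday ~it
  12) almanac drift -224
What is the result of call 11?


> vault expunge p: /magid
  ok
> vault dig p: /hedeslaz
  ok
> almanac markday d: 1821-02-22
  1821-02-22
> vault dig p: /pind
  ok
> vault dig p: /lojo
  ok
> almanac drift n: 335
  1822-01-23
> almanac markday d: ~it
  1822-01-23
> vault shunt s: /lojo d: /pind/dilanol
  ok
> almanac drift n: -35
  1821-12-19
> almanac drift n: 39
  1822-01-27
> almanac markday d: ~it
  1822-01-27
> almanac drift n: -224
  1821-06-17

Answer: 1822-01-27


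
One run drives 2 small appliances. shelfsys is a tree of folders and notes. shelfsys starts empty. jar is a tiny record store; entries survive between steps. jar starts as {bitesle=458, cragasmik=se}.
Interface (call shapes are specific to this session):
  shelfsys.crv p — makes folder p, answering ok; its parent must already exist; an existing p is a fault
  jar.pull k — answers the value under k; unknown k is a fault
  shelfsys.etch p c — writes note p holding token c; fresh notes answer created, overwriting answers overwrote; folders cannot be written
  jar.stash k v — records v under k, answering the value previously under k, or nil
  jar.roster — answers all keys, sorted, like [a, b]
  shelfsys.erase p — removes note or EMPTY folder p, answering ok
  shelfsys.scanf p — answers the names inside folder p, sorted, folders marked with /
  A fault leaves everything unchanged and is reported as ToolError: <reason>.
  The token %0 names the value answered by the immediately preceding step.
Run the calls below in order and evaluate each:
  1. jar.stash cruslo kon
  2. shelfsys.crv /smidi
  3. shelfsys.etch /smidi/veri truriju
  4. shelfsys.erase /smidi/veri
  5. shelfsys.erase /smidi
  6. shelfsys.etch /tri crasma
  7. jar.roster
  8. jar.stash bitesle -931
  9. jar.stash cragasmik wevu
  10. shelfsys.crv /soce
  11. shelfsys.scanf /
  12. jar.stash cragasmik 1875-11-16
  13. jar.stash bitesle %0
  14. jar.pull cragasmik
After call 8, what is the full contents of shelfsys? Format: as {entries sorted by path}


Answer: {tri=crasma}

Derivation:
>>> stash cruslo kon
:: nil
>>> crv /smidi
:: ok
>>> etch /smidi/veri truriju
:: created
>>> erase /smidi/veri
:: ok
>>> erase /smidi
:: ok
>>> etch /tri crasma
:: created
>>> roster
:: [bitesle, cragasmik, cruslo]
>>> stash bitesle -931
:: 458
>>> stash cragasmik wevu
:: se
>>> crv /soce
:: ok
>>> scanf /
:: [soce/, tri]
>>> stash cragasmik 1875-11-16
:: wevu
>>> stash bitesle %0
:: -931
>>> pull cragasmik
:: 1875-11-16


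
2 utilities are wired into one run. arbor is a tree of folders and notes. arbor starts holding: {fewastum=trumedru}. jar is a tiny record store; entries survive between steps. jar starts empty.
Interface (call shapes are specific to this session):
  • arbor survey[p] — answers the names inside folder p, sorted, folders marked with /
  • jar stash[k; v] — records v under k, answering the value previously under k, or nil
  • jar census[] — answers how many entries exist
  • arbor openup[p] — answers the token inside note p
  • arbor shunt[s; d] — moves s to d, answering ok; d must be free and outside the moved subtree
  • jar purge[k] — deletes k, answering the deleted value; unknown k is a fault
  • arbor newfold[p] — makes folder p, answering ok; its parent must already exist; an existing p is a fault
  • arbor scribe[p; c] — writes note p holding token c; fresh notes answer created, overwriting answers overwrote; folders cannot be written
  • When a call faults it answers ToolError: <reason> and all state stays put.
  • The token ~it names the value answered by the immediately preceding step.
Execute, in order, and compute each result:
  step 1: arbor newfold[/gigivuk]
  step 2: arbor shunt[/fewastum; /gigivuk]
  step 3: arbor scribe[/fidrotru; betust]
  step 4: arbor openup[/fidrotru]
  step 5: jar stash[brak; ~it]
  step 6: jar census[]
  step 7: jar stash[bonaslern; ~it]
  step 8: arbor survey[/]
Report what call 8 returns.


Do: arbor newfold[p='/gigivuk']
See: ok
Do: arbor shunt[s='/fewastum'; d='/gigivuk']
See: ToolError: exists
Do: arbor scribe[p='/fidrotru'; c='betust']
See: created
Do: arbor openup[p='/fidrotru']
See: betust
Do: jar stash[k='brak'; v='~it']
See: nil
Do: jar census[]
See: 1
Do: jar stash[k='bonaslern'; v='~it']
See: nil
Do: arbor survey[p='/']
See: [fewastum, fidrotru, gigivuk/]

Answer: [fewastum, fidrotru, gigivuk/]


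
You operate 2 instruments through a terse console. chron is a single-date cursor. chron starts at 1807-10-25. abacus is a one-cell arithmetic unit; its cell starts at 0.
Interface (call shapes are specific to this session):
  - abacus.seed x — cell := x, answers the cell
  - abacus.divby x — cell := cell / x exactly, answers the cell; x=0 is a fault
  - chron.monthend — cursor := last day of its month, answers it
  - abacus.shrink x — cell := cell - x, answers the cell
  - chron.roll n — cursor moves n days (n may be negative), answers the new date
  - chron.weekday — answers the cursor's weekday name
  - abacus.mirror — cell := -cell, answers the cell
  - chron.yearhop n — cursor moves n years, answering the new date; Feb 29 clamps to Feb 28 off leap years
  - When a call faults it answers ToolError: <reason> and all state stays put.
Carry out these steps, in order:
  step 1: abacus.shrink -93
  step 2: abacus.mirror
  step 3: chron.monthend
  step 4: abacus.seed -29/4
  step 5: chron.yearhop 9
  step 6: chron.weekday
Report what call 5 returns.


Invoking abacus.shrink passing -93, → 93.
I use abacus.mirror, and observe -93.
Calling chron.monthend(), and observe 1807-10-31.
Then abacus.seed passing -29/4, and see -29/4.
Using chron.yearhop passing 9, and observe 1816-10-31.
Invoking chron.weekday, → Thursday.

Answer: 1816-10-31


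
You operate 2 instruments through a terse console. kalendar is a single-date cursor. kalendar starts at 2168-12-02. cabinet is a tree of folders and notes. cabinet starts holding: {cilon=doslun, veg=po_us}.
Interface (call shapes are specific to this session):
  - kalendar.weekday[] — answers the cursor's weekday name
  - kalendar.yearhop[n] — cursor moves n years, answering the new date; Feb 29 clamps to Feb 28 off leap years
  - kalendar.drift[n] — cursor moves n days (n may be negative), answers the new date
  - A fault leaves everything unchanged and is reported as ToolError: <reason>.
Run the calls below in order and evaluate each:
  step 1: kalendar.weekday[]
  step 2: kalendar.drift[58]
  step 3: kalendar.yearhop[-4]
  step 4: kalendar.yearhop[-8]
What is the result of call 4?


-> weekday()
<- Friday
-> drift(n=58)
<- 2169-01-29
-> yearhop(n=-4)
<- 2165-01-29
-> yearhop(n=-8)
<- 2157-01-29

Answer: 2157-01-29


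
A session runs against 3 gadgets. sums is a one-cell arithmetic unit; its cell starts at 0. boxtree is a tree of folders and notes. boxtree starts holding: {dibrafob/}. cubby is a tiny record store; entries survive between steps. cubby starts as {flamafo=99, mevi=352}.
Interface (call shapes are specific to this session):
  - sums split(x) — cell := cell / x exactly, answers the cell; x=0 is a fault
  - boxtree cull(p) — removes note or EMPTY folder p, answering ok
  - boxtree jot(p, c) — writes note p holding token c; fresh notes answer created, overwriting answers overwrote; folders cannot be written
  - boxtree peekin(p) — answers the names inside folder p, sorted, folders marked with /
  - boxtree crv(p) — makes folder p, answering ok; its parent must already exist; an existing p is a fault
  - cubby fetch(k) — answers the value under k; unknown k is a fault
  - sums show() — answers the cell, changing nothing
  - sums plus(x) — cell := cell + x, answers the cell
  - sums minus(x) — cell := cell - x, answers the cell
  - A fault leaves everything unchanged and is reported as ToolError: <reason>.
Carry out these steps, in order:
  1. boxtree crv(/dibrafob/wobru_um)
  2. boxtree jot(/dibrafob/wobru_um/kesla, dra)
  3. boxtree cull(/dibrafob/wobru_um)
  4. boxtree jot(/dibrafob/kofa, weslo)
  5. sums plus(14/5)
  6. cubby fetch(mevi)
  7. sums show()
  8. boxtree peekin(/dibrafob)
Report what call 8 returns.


Answer: [kofa, wobru_um/]

Derivation:
[in] boxtree crv p→/dibrafob/wobru_um
[out] ok
[in] boxtree jot p→/dibrafob/wobru_um/kesla c→dra
[out] created
[in] boxtree cull p→/dibrafob/wobru_um
[out] ToolError: not empty
[in] boxtree jot p→/dibrafob/kofa c→weslo
[out] created
[in] sums plus x→14/5
[out] 14/5
[in] cubby fetch k→mevi
[out] 352
[in] sums show
[out] 14/5
[in] boxtree peekin p→/dibrafob
[out] [kofa, wobru_um/]


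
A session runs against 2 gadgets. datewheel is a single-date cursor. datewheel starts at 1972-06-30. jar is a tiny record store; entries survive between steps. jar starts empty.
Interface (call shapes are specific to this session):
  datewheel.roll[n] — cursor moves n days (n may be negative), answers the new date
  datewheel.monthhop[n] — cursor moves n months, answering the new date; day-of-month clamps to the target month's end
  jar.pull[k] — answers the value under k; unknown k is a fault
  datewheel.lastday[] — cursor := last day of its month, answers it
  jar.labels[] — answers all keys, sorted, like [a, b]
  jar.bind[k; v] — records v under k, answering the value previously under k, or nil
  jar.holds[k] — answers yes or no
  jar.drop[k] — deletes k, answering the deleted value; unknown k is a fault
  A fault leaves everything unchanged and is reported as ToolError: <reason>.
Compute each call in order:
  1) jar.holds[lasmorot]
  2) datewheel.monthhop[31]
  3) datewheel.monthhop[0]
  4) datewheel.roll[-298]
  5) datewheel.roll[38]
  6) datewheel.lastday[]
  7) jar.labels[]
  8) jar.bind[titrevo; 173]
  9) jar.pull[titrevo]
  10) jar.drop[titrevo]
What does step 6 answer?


~$ jar.holds k='lasmorot'
= no
~$ datewheel.monthhop n='31'
= 1975-01-30
~$ datewheel.monthhop n='0'
= 1975-01-30
~$ datewheel.roll n='-298'
= 1974-04-07
~$ datewheel.roll n='38'
= 1974-05-15
~$ datewheel.lastday
= 1974-05-31
~$ jar.labels
= []
~$ jar.bind k='titrevo' v='173'
= nil
~$ jar.pull k='titrevo'
= 173
~$ jar.drop k='titrevo'
= 173

Answer: 1974-05-31


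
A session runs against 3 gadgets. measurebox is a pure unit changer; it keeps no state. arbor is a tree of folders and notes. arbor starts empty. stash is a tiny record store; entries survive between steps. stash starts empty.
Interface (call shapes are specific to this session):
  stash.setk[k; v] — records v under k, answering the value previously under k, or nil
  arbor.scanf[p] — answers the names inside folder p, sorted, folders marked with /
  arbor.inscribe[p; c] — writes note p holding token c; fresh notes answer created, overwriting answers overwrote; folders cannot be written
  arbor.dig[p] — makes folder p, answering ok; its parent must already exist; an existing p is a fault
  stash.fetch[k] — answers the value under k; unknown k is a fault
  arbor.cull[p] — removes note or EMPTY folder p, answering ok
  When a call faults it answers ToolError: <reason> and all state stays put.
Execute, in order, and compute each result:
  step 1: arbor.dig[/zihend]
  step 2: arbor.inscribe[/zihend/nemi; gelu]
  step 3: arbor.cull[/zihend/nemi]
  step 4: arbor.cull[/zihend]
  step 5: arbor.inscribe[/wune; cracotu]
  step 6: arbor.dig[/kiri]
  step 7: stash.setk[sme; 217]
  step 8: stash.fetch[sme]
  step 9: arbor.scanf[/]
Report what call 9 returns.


Calling arbor.dig with p=/zihend, and get ok.
Using arbor.inscribe with p=/zihend/nemi, c=gelu, → created.
Invoking arbor.cull with p=/zihend/nemi, which returns ok.
Then arbor.cull with p=/zihend, and get ok.
I use arbor.inscribe with p=/wune, c=cracotu, yielding created.
I run arbor.dig with p=/kiri, and see ok.
I run stash.setk with k=sme, v=217, giving nil.
I try stash.fetch with k=sme: 217.
Now I run arbor.scanf with p=/, and see [kiri/, wune].

Answer: [kiri/, wune]


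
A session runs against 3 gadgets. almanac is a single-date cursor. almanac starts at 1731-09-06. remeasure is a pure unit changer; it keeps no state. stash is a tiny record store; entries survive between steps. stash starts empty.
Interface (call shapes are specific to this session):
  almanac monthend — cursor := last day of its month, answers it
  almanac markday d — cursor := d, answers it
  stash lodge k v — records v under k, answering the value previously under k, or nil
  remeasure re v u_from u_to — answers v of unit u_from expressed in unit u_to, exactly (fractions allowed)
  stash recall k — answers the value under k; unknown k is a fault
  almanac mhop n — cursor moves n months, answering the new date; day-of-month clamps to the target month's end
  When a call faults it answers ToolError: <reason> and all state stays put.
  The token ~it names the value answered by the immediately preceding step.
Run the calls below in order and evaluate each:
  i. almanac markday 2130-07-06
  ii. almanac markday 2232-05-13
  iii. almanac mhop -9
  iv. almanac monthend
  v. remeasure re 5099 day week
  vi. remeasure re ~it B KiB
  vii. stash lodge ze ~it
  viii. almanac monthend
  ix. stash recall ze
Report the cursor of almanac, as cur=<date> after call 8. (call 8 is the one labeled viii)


Answer: cur=2231-08-31

Derivation:
I invoke almanac markday with d='2130-07-06', and see 2130-07-06.
Then almanac markday with d='2232-05-13', and see 2232-05-13.
Now I run almanac mhop with n='-9', and see 2231-08-13.
Invoking almanac monthend(), and get 2231-08-31.
I call remeasure re with v='5099', u_from='day', u_to='week', and get 5099/7.
I use remeasure re with v='~it', u_from='B', u_to='KiB', which returns 5099/7168.
I run stash lodge with k='ze', v='~it', and observe nil.
I use almanac monthend, and observe 2231-08-31.
Now I run stash recall with k='ze', — result: 5099/7168.


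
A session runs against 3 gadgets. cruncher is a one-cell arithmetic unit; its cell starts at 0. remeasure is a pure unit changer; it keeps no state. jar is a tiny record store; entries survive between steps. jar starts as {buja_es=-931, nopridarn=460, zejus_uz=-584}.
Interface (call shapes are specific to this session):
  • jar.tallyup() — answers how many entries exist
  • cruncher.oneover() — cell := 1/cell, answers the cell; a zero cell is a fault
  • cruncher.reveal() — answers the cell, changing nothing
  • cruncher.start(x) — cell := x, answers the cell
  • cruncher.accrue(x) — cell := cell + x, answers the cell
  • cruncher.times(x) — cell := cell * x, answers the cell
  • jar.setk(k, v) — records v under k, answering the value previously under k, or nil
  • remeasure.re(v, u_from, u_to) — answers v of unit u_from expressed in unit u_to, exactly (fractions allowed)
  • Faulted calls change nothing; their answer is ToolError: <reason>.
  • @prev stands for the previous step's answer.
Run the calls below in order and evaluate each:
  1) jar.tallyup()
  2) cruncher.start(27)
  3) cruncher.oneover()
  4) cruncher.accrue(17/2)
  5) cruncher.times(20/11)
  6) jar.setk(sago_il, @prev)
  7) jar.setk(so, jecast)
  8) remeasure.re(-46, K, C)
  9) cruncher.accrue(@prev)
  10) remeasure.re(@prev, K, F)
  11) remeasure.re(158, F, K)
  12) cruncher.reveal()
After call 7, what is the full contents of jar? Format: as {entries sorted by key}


Answer: {buja_es=-931, nopridarn=460, sago_il=4610/297, so=jecast, zejus_uz=-584}

Derivation:
CALL jar.tallyup[]
RET  3
CALL cruncher.start[x: 27]
RET  27
CALL cruncher.oneover[]
RET  1/27
CALL cruncher.accrue[x: 17/2]
RET  461/54
CALL cruncher.times[x: 20/11]
RET  4610/297
CALL jar.setk[k: sago_il; v: @prev]
RET  nil
CALL jar.setk[k: so; v: jecast]
RET  nil
CALL remeasure.re[v: -46; u_from: K; u_to: C]
RET  -6383/20
CALL cruncher.accrue[x: @prev]
RET  -1803551/5940
CALL remeasure.re[v: @prev; u_from: K; u_to: F]
RET  -1660231/1650
CALL remeasure.re[v: 158; u_from: F; u_to: K]
RET  6863/20
CALL cruncher.reveal[]
RET  -1803551/5940


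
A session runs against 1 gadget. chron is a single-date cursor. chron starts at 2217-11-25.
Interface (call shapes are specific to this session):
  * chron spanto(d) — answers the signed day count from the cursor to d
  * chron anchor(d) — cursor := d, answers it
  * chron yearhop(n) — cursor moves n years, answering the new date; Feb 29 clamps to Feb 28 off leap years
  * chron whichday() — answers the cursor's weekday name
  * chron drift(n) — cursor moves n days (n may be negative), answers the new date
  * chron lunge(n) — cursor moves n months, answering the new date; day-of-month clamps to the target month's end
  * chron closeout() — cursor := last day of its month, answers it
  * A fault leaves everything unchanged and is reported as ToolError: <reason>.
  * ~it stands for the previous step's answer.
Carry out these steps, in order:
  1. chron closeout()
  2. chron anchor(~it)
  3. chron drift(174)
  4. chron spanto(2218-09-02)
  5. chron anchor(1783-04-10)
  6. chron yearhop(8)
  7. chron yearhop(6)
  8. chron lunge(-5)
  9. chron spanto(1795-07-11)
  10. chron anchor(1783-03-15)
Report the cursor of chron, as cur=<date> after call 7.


-> chron closeout()
<- 2217-11-30
-> chron anchor(d=~it)
<- 2217-11-30
-> chron drift(n=174)
<- 2218-05-23
-> chron spanto(d=2218-09-02)
<- 102
-> chron anchor(d=1783-04-10)
<- 1783-04-10
-> chron yearhop(n=8)
<- 1791-04-10
-> chron yearhop(n=6)
<- 1797-04-10
-> chron lunge(n=-5)
<- 1796-11-10
-> chron spanto(d=1795-07-11)
<- -488
-> chron anchor(d=1783-03-15)
<- 1783-03-15

Answer: cur=1797-04-10


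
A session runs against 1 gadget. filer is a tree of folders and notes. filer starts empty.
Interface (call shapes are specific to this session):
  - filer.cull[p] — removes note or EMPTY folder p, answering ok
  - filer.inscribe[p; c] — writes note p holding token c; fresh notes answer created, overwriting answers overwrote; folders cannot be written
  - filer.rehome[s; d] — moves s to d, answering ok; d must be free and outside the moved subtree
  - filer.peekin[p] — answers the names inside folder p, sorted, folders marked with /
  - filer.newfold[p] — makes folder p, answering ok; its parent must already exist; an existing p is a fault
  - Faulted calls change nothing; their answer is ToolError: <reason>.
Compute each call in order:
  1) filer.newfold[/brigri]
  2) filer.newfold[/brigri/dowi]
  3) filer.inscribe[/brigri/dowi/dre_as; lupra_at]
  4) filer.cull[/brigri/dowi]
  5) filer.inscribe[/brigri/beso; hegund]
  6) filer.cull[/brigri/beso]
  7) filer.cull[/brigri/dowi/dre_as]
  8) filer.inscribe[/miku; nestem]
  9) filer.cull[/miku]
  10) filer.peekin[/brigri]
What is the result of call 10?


Answer: [dowi/]

Derivation:
→ newfold(p: /brigri)
← ok
→ newfold(p: /brigri/dowi)
← ok
→ inscribe(p: /brigri/dowi/dre_as, c: lupra_at)
← created
→ cull(p: /brigri/dowi)
← ToolError: not empty
→ inscribe(p: /brigri/beso, c: hegund)
← created
→ cull(p: /brigri/beso)
← ok
→ cull(p: /brigri/dowi/dre_as)
← ok
→ inscribe(p: /miku, c: nestem)
← created
→ cull(p: /miku)
← ok
→ peekin(p: /brigri)
← [dowi/]


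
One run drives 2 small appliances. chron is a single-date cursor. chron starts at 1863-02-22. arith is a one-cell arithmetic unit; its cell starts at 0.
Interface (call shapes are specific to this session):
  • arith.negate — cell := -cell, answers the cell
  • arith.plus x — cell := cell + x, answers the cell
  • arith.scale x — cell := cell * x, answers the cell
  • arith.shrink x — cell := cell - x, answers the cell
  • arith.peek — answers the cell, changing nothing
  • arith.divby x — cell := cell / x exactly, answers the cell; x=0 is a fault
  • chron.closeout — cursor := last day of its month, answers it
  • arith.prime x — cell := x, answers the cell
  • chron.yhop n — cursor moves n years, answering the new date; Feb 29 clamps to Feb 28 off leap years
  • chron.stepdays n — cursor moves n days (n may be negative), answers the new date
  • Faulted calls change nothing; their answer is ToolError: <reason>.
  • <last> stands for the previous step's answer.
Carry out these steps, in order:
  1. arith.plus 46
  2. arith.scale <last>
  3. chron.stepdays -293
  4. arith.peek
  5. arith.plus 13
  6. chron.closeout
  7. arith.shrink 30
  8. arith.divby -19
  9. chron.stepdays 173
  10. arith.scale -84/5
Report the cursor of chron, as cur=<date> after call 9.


Answer: cur=1862-11-20

Derivation:
>> plus(x→46)
<< 46
>> scale(x→<last>)
<< 2116
>> stepdays(n→-293)
<< 1862-05-05
>> peek()
<< 2116
>> plus(x→13)
<< 2129
>> closeout()
<< 1862-05-31
>> shrink(x→30)
<< 2099
>> divby(x→-19)
<< -2099/19
>> stepdays(n→173)
<< 1862-11-20
>> scale(x→-84/5)
<< 176316/95


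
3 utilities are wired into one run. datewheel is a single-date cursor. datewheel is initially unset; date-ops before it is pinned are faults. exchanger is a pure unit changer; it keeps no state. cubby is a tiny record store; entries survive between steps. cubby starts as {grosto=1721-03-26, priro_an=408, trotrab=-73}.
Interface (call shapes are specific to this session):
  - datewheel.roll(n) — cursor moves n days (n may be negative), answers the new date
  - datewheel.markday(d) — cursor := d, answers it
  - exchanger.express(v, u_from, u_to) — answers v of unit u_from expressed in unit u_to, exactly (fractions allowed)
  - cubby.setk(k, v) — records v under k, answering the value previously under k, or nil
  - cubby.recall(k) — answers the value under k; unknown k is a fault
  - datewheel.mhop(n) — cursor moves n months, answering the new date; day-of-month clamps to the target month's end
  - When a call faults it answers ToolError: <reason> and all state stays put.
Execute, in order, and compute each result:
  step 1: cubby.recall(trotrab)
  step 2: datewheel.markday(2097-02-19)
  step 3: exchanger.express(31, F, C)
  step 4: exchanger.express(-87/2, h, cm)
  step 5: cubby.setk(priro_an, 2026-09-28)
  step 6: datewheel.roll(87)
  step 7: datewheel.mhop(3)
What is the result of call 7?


> cubby.recall k=trotrab
:: -73
> datewheel.markday d=2097-02-19
:: 2097-02-19
> exchanger.express v=31 u_from=F u_to=C
:: -5/9
> exchanger.express v=-87/2 u_from=h u_to=cm
:: ToolError: incompatible units
> cubby.setk k=priro_an v=2026-09-28
:: 408
> datewheel.roll n=87
:: 2097-05-17
> datewheel.mhop n=3
:: 2097-08-17

Answer: 2097-08-17


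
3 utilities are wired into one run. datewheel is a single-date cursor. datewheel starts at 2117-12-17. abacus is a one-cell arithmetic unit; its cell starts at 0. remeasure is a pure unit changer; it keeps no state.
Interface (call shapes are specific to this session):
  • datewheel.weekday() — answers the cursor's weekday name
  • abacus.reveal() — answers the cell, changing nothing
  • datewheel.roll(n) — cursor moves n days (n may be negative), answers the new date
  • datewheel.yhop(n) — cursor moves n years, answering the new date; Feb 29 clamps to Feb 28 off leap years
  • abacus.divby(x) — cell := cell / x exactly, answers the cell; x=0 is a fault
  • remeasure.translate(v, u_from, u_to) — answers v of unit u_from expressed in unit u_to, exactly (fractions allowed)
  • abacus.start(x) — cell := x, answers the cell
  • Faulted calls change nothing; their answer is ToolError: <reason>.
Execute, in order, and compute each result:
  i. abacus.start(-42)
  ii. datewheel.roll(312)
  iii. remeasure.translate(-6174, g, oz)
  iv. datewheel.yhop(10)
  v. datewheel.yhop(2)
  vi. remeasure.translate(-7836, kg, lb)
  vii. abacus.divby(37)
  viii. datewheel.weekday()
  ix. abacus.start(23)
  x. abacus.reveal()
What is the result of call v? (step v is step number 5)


Answer: 2130-10-25

Derivation:
Now I run abacus.start(x: -42), yielding -42.
I run datewheel.roll(n: 312), and observe 2118-10-25.
Using remeasure.translate(v: -6174, u_from: g, u_to: oz), — result: -1411200000/6479891.
I call datewheel.yhop(n: 10): 2128-10-25.
Calling datewheel.yhop(n: 2), — result: 2130-10-25.
Calling remeasure.translate(v: -7836, u_from: kg, u_to: lb), which returns -783600000000/45359237.
Using abacus.divby(x: 37), yielding -42/37.
I use datewheel.weekday, and see Wednesday.
Using abacus.start(x: 23), which returns 23.
I call abacus.reveal, yielding 23.


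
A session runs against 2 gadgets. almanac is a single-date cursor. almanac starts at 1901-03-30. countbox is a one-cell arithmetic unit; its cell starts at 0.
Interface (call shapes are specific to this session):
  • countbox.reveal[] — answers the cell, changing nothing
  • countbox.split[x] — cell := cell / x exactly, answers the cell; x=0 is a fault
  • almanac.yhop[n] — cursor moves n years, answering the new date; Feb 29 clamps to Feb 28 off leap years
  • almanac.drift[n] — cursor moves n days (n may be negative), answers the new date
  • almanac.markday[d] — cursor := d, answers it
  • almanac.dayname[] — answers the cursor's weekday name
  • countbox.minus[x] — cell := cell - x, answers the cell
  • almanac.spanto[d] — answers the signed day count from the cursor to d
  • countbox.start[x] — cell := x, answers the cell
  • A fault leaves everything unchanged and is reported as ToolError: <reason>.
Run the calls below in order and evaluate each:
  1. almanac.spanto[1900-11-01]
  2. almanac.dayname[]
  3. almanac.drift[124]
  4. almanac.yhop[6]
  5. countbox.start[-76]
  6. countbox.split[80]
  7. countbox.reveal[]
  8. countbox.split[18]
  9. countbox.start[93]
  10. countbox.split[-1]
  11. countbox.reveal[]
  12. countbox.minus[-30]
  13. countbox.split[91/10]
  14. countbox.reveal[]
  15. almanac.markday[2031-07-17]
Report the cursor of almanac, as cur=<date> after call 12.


Answer: cur=1907-08-01

Derivation:
% almanac.spanto(d='1900-11-01') == -149
% almanac.dayname() == Saturday
% almanac.drift(n='124') == 1901-08-01
% almanac.yhop(n='6') == 1907-08-01
% countbox.start(x='-76') == -76
% countbox.split(x='80') == -19/20
% countbox.reveal() == -19/20
% countbox.split(x='18') == -19/360
% countbox.start(x='93') == 93
% countbox.split(x='-1') == -93
% countbox.reveal() == -93
% countbox.minus(x='-30') == -63
% countbox.split(x='91/10') == -90/13
% countbox.reveal() == -90/13
% almanac.markday(d='2031-07-17') == 2031-07-17
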